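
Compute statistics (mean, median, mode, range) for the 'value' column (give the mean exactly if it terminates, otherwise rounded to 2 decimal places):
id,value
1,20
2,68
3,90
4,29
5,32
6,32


Data: [20, 68, 90, 29, 32, 32]
Count: 6
Sum: 271
Mean: 271/6 ≈ 45.17 (rounded to 2 decimal places)
Sorted: [20, 29, 32, 32, 68, 90]
Median: 32.0
Mode: 32 (2 times)
Range: 90 - 20 = 70
Min: 20, Max: 90

mean≈45.17, median=32.0, mode=32, range=70


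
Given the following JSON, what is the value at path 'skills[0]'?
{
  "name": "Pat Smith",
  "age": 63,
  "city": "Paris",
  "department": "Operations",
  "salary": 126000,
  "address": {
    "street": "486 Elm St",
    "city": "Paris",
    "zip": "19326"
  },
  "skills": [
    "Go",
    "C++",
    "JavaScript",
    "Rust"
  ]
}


Query: skills[0]
Path: skills -> first element
Value: Go

Go


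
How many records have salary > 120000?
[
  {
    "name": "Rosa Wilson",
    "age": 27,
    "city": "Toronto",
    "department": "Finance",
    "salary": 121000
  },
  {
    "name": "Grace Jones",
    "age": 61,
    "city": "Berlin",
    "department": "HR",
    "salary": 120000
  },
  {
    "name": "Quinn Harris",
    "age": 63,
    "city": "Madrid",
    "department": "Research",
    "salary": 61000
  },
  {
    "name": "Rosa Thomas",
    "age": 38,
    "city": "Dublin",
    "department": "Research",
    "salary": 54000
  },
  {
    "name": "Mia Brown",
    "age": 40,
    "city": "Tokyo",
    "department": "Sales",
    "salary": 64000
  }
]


Data: 5 records
Condition: salary > 120000

Checking each record:
  Rosa Wilson: 121000 MATCH
  Grace Jones: 120000
  Quinn Harris: 61000
  Rosa Thomas: 54000
  Mia Brown: 64000

Count: 1

1


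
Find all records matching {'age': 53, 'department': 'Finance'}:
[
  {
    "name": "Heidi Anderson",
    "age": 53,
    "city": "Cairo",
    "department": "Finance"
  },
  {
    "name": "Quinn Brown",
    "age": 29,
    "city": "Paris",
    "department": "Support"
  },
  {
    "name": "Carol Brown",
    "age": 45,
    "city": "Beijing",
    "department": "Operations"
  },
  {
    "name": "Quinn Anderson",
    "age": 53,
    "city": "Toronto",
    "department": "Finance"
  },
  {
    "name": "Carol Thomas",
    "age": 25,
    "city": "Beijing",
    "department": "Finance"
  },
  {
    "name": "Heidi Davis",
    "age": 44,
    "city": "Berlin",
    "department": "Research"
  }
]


Search criteria: {'age': 53, 'department': 'Finance'}

Checking 6 records:
  Heidi Anderson: {age: 53, department: Finance} <-- MATCH
  Quinn Brown: {age: 29, department: Support}
  Carol Brown: {age: 45, department: Operations}
  Quinn Anderson: {age: 53, department: Finance} <-- MATCH
  Carol Thomas: {age: 25, department: Finance}
  Heidi Davis: {age: 44, department: Research}

Matches: ["Heidi Anderson", "Quinn Anderson"]

["Heidi Anderson", "Quinn Anderson"]


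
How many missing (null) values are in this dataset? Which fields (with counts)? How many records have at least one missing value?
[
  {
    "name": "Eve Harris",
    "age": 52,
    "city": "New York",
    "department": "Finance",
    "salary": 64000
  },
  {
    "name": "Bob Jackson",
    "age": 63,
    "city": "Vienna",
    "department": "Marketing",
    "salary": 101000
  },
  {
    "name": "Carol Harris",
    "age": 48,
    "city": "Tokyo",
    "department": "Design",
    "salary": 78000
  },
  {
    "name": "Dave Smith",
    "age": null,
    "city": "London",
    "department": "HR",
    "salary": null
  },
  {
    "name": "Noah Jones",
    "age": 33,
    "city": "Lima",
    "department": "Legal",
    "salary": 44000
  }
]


Checking for missing (null) values in 5 records:

  Eve Harris: complete
  Bob Jackson: complete
  Carol Harris: complete
  Dave Smith: age, salary
  Noah Jones: complete

Per field:
  name: 0 missing
  age: 1 missing
  city: 0 missing
  department: 0 missing
  salary: 1 missing

Total missing values: 2
Records with any missing: 1

2 missing values (age: 1, salary: 1); 1 incomplete records


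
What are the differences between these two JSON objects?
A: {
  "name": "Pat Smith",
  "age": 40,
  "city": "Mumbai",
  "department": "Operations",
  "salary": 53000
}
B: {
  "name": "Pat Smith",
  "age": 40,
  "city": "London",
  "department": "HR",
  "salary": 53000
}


Comparing each field (in key order):
  name: same
  age: same
  city: DIFFERENT
  department: DIFFERENT
  salary: same
Differences:
  city: Mumbai -> London
  department: Operations -> HR

2 field(s) changed

2 changes: city, department


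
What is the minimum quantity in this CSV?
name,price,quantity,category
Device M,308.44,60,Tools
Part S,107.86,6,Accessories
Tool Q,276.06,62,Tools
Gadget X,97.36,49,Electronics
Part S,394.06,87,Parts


Computing minimum quantity:
Values: [60, 6, 62, 49, 87]
Min = 6

6


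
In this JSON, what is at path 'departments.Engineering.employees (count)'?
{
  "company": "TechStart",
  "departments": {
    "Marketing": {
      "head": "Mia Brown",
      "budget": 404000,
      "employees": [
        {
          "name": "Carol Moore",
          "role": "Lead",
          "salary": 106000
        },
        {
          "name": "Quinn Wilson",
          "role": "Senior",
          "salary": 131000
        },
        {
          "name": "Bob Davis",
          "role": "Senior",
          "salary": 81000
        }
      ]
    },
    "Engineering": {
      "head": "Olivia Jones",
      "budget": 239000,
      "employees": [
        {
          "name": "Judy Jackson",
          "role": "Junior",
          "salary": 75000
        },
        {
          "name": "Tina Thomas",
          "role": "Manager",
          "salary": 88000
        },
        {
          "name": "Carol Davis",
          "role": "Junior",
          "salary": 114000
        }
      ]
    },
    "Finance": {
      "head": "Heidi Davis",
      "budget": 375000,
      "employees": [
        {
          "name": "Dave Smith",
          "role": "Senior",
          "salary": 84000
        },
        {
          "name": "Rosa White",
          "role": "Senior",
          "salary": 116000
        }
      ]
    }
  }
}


Path: departments.Engineering.employees (count)

Navigate:
  -> departments
  -> Engineering
  -> employees (array, length 3)

3


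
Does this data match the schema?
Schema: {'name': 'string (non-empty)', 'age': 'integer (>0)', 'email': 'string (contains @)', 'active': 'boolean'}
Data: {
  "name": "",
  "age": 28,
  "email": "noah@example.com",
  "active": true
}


Validating each field against schema:
  name: FAIL ("" is an empty string)
  age: OK (positive integer)
  email: OK (string with @)
  active: OK (boolean)

Result: INVALID (1 error: name)

INVALID (1 error: name)


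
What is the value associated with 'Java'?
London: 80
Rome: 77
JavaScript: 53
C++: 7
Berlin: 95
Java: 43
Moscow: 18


Looking up key 'Java'
Value: 43

43


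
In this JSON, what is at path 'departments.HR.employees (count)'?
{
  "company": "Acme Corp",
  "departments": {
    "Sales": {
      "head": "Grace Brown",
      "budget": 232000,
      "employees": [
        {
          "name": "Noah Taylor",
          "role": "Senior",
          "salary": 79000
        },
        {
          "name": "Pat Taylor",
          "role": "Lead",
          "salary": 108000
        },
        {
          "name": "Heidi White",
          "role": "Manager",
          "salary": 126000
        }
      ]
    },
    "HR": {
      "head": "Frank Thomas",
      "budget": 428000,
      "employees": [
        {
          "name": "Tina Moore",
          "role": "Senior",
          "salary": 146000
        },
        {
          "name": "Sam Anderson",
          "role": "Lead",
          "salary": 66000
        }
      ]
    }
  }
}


Path: departments.HR.employees (count)

Navigate:
  -> departments
  -> HR
  -> employees (array, length 2)

2


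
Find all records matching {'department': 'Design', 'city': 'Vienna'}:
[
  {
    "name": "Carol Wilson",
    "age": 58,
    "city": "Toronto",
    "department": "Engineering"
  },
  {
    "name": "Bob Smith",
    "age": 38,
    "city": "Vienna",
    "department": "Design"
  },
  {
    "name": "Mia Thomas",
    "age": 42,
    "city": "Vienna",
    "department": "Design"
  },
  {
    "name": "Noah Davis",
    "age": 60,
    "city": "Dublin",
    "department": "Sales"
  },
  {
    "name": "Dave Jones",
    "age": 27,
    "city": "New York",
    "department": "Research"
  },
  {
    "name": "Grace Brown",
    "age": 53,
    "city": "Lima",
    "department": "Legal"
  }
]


Search criteria: {'department': 'Design', 'city': 'Vienna'}

Checking 6 records:
  Carol Wilson: {department: Engineering, city: Toronto}
  Bob Smith: {department: Design, city: Vienna} <-- MATCH
  Mia Thomas: {department: Design, city: Vienna} <-- MATCH
  Noah Davis: {department: Sales, city: Dublin}
  Dave Jones: {department: Research, city: New York}
  Grace Brown: {department: Legal, city: Lima}

Matches: ["Bob Smith", "Mia Thomas"]

["Bob Smith", "Mia Thomas"]


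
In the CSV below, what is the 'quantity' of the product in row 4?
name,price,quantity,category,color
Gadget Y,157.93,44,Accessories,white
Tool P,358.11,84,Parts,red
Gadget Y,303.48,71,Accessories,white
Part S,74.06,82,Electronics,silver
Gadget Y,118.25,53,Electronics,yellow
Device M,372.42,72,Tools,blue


Query: Row 4 ('Part S'), column 'quantity'
Value: 82

82


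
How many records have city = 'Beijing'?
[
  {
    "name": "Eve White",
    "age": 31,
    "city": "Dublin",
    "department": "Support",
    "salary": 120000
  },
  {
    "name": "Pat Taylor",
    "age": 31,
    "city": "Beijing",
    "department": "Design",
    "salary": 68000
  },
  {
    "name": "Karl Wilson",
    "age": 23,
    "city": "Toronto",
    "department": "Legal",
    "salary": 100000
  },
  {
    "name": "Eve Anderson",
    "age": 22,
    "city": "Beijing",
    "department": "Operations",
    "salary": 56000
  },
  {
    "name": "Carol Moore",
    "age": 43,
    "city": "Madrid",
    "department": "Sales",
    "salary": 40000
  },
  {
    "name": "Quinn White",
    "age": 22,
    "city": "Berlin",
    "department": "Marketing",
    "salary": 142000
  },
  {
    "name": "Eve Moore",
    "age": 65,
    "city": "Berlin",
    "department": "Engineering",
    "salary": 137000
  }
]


Data: 7 records
Condition: city = 'Beijing'

Checking each record:
  Eve White: Dublin
  Pat Taylor: Beijing MATCH
  Karl Wilson: Toronto
  Eve Anderson: Beijing MATCH
  Carol Moore: Madrid
  Quinn White: Berlin
  Eve Moore: Berlin

Count: 2

2


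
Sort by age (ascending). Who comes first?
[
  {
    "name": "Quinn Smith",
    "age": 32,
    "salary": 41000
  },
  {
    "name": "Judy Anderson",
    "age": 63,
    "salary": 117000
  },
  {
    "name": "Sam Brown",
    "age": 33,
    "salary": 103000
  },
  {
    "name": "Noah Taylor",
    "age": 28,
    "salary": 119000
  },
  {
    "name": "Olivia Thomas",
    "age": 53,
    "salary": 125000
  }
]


Sort by: age (ascending)

Sorted order:
  1. Noah Taylor (age = 28)
  2. Quinn Smith (age = 32)
  3. Sam Brown (age = 33)
  4. Olivia Thomas (age = 53)
  5. Judy Anderson (age = 63)

First: Noah Taylor

Noah Taylor


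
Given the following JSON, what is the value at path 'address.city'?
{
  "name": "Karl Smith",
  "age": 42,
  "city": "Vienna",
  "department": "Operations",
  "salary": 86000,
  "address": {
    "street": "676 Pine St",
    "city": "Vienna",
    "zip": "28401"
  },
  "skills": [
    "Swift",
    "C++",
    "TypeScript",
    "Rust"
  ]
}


Query: address.city
Path: address -> city
Value: Vienna

Vienna


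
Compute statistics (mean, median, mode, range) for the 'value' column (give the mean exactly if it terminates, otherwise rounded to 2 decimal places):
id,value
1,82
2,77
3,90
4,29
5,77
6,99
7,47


Data: [82, 77, 90, 29, 77, 99, 47]
Count: 7
Sum: 501
Mean: 501/7 ≈ 71.57 (rounded to 2 decimal places)
Sorted: [29, 47, 77, 77, 82, 90, 99]
Median: 77.0
Mode: 77 (2 times)
Range: 99 - 29 = 70
Min: 29, Max: 99

mean≈71.57, median=77.0, mode=77, range=70


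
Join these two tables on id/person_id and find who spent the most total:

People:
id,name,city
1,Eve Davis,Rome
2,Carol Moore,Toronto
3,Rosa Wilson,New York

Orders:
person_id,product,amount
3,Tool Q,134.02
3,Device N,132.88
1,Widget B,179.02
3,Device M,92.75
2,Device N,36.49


Join on: people.id = orders.person_id

Joined rows:
  Rosa Wilson (New York) bought Tool Q for $134.02
  Rosa Wilson (New York) bought Device N for $132.88
  Eve Davis (Rome) bought Widget B for $179.02
  Rosa Wilson (New York) bought Device M for $92.75
  Carol Moore (Toronto) bought Device N for $36.49

Total per person:
  Rosa Wilson: $359.65
  Eve Davis: $179.02
  Carol Moore: $36.49

Top spender: Rosa Wilson ($359.65)

Rosa Wilson ($359.65)


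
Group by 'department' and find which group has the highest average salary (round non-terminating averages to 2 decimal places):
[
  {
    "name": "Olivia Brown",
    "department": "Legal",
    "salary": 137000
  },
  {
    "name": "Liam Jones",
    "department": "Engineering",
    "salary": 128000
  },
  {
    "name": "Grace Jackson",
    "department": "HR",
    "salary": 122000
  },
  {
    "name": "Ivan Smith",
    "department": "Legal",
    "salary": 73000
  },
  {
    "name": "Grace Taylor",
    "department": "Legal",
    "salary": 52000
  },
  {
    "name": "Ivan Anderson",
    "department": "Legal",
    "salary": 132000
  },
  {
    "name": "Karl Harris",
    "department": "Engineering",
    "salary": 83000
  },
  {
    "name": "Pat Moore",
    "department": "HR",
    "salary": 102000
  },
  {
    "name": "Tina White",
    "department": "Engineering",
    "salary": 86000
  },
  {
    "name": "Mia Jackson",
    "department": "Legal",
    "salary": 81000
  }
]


Group by: department

Groups:
  Engineering: 3 people, avg salary = 297000/3 = $99000
  HR: 2 people, avg salary = 224000/2 = $112000
  Legal: 5 people, avg salary = 475000/5 = $95000

Highest average salary: HR ($112000)

HR ($112000)


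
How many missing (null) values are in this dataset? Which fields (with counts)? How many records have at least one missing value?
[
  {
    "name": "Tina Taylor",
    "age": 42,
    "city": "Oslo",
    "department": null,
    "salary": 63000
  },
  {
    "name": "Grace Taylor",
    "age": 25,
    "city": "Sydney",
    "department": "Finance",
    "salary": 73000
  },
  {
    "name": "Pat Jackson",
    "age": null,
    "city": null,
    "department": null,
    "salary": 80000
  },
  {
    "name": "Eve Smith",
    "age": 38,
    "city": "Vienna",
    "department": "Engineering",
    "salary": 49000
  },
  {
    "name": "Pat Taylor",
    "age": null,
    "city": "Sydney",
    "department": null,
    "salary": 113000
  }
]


Checking for missing (null) values in 5 records:

  Tina Taylor: department
  Grace Taylor: complete
  Pat Jackson: age, city, department
  Eve Smith: complete
  Pat Taylor: age, department

Per field:
  name: 0 missing
  age: 2 missing
  city: 1 missing
  department: 3 missing
  salary: 0 missing

Total missing values: 6
Records with any missing: 3

6 missing values (age: 2, city: 1, department: 3); 3 incomplete records


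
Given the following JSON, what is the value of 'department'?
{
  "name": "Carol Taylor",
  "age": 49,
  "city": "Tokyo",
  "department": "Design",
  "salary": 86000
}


Looking up field 'department'
Value: Design

Design


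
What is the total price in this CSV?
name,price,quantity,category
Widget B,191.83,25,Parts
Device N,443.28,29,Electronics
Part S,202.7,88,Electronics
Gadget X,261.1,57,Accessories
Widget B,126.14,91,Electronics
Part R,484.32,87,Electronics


Computing total price:
Values: [191.83, 443.28, 202.7, 261.1, 126.14, 484.32]
Sum = 1709.37

1709.37


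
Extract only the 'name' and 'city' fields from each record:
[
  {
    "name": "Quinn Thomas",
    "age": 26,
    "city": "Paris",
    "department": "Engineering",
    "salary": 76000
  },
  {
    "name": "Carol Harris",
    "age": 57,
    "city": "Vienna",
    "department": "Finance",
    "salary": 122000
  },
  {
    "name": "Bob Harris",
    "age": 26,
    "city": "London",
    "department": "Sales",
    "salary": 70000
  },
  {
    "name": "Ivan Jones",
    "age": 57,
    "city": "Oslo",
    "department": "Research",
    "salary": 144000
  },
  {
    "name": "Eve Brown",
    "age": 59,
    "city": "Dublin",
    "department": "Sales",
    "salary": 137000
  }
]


Original: 5 records with fields: name, age, city, department, salary
Keep: ['name', 'city']
Drop: ['age', 'department', 'salary']
Result: 5 records, 2 fields each

[
  {
    "name": "Quinn Thomas",
    "city": "Paris"
  },
  {
    "name": "Carol Harris",
    "city": "Vienna"
  },
  {
    "name": "Bob Harris",
    "city": "London"
  },
  {
    "name": "Ivan Jones",
    "city": "Oslo"
  },
  {
    "name": "Eve Brown",
    "city": "Dublin"
  }
]


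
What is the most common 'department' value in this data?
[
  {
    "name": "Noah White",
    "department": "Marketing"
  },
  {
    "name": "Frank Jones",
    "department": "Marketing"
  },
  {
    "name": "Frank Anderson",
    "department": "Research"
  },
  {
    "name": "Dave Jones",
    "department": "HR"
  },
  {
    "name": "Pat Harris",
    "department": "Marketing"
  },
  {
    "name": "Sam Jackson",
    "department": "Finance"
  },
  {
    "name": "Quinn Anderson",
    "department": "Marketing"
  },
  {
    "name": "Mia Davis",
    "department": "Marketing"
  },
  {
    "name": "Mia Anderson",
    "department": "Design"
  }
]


Counting 'department' values across 9 records:

  Marketing: 5 #####
  Research: 1 #
  HR: 1 #
  Finance: 1 #
  Design: 1 #

Most common: Marketing (5 times)

Marketing (5 times)


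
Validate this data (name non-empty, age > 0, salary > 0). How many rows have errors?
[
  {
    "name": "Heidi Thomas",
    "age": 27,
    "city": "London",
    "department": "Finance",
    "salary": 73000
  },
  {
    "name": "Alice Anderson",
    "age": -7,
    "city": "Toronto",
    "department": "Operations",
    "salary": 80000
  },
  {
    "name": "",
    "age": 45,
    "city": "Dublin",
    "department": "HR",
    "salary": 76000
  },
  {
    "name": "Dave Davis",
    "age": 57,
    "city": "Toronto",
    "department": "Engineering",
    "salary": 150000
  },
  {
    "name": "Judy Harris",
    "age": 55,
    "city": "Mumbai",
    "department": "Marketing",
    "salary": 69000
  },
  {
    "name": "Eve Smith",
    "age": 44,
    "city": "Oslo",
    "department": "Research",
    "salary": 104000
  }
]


Validating 6 records:
Rules: name non-empty, age > 0, salary > 0

  Row 1 (Heidi Thomas): OK
  Row 2 (Alice Anderson): negative age: -7
  Row 3 (???): empty name
  Row 4 (Dave Davis): OK
  Row 5 (Judy Harris): OK
  Row 6 (Eve Smith): OK

Total errors: 2

2 errors


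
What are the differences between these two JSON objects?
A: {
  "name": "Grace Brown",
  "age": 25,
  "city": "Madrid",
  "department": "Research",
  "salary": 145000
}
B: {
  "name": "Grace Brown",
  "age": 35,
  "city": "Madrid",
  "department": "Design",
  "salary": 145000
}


Comparing each field (in key order):
  name: same
  age: DIFFERENT
  city: same
  department: DIFFERENT
  salary: same
Differences:
  age: 25 -> 35
  department: Research -> Design

2 field(s) changed

2 changes: age, department


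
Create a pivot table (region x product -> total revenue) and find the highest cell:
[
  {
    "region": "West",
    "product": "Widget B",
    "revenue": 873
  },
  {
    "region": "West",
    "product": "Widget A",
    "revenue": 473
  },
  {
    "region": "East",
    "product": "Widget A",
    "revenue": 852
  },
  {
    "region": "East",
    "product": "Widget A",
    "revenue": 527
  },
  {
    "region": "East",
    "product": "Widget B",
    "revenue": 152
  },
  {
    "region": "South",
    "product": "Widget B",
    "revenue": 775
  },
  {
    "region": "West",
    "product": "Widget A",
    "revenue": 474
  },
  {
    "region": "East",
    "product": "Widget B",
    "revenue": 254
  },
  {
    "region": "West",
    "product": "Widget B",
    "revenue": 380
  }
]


Pivot: region (rows) x product (columns) -> total revenue

     Widget A      Widget B    
East          1379           406  
South            0           775  
West           947          1253  

Highest: East / Widget A = $1379

East / Widget A = $1379


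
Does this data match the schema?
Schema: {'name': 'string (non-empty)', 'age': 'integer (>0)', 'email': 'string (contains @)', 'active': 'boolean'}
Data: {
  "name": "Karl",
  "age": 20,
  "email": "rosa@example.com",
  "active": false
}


Validating each field against schema:
  name: OK (non-empty string)
  age: OK (positive integer)
  email: OK (string with @)
  active: OK (boolean)

Result: VALID

VALID


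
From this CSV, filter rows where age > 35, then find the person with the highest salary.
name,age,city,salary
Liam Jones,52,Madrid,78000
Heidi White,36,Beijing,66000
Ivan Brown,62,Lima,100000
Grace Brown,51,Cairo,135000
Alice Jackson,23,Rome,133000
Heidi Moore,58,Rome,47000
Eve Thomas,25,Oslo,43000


Filter: age > 35
Sort by: salary (descending)

Filtered records (5):
  Grace Brown, age 51, salary $135000
  Ivan Brown, age 62, salary $100000
  Liam Jones, age 52, salary $78000
  Heidi White, age 36, salary $66000
  Heidi Moore, age 58, salary $47000

Highest salary: Grace Brown ($135000)

Grace Brown


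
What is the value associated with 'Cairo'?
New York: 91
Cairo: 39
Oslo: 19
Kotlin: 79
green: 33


Looking up key 'Cairo'
Value: 39

39


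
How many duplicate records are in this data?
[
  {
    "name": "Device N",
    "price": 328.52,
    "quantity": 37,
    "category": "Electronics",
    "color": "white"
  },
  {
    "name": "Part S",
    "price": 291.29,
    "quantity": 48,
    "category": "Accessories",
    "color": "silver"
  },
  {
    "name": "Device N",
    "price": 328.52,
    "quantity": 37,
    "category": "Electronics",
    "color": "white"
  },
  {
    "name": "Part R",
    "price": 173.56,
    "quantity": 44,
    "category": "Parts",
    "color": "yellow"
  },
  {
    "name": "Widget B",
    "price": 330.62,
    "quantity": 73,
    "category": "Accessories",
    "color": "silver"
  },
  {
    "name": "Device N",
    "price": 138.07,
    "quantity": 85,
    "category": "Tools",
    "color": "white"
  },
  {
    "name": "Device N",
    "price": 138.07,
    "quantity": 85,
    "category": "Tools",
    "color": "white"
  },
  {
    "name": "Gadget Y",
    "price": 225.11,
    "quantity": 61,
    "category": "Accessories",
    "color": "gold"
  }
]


Checking 8 records for duplicates:

  Row 1: Device N ($328.52, qty 37)
  Row 2: Part S ($291.29, qty 48)
  Row 3: Device N ($328.52, qty 37) <-- DUPLICATE
  Row 4: Part R ($173.56, qty 44)
  Row 5: Widget B ($330.62, qty 73)
  Row 6: Device N ($138.07, qty 85)
  Row 7: Device N ($138.07, qty 85) <-- DUPLICATE
  Row 8: Gadget Y ($225.11, qty 61)

Duplicates found: 2
Unique records: 6

2 duplicates, 6 unique


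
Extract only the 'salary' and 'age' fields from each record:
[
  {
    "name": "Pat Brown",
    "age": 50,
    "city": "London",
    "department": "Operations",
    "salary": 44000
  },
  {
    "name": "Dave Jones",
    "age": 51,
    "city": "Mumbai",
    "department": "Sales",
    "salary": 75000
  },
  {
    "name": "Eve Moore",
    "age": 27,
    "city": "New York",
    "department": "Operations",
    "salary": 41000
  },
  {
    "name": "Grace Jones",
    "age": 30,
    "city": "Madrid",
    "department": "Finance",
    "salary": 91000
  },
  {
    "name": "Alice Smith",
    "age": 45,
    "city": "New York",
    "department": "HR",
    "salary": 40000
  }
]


Original: 5 records with fields: name, age, city, department, salary
Keep: ['salary', 'age']
Drop: ['name', 'city', 'department']
Result: 5 records, 2 fields each

[
  {
    "salary": 44000,
    "age": 50
  },
  {
    "salary": 75000,
    "age": 51
  },
  {
    "salary": 41000,
    "age": 27
  },
  {
    "salary": 91000,
    "age": 30
  },
  {
    "salary": 40000,
    "age": 45
  }
]


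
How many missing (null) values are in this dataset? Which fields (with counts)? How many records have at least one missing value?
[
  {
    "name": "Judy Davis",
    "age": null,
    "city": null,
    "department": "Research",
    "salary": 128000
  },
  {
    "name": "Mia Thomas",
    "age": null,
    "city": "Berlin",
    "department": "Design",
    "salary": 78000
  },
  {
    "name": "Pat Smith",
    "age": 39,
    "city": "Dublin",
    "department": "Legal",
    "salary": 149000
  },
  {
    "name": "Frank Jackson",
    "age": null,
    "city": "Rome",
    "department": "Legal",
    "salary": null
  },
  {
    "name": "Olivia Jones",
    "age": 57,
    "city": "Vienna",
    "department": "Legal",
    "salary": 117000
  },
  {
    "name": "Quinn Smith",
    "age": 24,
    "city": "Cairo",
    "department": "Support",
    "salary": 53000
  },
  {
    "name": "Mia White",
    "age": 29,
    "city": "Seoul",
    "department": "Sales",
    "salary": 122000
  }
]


Checking for missing (null) values in 7 records:

  Judy Davis: age, city
  Mia Thomas: age
  Pat Smith: complete
  Frank Jackson: age, salary
  Olivia Jones: complete
  Quinn Smith: complete
  Mia White: complete

Per field:
  name: 0 missing
  age: 3 missing
  city: 1 missing
  department: 0 missing
  salary: 1 missing

Total missing values: 5
Records with any missing: 3

5 missing values (age: 3, city: 1, salary: 1); 3 incomplete records


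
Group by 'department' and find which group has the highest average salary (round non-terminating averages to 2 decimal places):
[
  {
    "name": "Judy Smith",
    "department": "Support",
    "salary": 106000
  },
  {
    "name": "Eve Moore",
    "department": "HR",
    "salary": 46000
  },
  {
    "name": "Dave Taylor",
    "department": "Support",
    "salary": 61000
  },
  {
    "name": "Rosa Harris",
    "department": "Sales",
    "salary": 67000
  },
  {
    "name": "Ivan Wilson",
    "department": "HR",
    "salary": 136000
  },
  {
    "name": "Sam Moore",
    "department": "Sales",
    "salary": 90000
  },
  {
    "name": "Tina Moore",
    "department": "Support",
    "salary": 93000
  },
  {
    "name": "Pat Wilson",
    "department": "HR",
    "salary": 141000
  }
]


Group by: department

Groups:
  HR: 3 people, avg salary = 323000/3 ≈ $107666.67
  Sales: 2 people, avg salary = 157000/2 = $78500
  Support: 3 people, avg salary = 260000/3 ≈ $86666.67

Highest average salary: HR (≈$107666.67)

HR (≈$107666.67)


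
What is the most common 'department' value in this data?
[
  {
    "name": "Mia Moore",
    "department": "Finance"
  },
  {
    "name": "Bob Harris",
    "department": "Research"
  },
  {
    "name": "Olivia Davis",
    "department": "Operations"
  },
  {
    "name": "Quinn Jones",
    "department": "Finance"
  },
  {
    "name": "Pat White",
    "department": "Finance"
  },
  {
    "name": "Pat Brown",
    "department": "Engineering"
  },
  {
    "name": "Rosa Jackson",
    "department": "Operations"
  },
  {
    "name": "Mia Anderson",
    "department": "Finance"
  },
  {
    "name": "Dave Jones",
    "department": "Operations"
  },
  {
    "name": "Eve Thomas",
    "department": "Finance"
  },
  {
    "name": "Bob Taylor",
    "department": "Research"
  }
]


Counting 'department' values across 11 records:

  Finance: 5 #####
  Operations: 3 ###
  Research: 2 ##
  Engineering: 1 #

Most common: Finance (5 times)

Finance (5 times)


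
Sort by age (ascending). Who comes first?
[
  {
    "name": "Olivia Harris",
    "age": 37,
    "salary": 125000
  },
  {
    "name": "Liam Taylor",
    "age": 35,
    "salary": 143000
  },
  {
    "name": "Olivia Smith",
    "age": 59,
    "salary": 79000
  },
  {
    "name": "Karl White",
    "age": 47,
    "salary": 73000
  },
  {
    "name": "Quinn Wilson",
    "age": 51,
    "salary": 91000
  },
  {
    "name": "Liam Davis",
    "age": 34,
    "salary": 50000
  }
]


Sort by: age (ascending)

Sorted order:
  1. Liam Davis (age = 34)
  2. Liam Taylor (age = 35)
  3. Olivia Harris (age = 37)
  4. Karl White (age = 47)
  5. Quinn Wilson (age = 51)
  6. Olivia Smith (age = 59)

First: Liam Davis

Liam Davis


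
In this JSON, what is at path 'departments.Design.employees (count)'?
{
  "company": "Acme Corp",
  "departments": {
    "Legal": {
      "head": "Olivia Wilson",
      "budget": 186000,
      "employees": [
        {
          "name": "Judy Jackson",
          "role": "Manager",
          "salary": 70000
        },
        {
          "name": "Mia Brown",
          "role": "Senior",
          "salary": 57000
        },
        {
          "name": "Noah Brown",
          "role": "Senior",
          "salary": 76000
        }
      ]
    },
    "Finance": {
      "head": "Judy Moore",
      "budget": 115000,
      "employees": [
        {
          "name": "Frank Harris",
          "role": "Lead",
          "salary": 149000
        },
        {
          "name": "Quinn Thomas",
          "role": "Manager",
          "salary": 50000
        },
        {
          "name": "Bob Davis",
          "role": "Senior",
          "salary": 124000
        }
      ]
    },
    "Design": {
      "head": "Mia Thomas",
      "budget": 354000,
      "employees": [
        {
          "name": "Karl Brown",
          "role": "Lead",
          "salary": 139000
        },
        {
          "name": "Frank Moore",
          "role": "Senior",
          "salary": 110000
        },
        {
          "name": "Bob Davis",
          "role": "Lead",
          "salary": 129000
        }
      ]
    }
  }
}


Path: departments.Design.employees (count)

Navigate:
  -> departments
  -> Design
  -> employees (array, length 3)

3


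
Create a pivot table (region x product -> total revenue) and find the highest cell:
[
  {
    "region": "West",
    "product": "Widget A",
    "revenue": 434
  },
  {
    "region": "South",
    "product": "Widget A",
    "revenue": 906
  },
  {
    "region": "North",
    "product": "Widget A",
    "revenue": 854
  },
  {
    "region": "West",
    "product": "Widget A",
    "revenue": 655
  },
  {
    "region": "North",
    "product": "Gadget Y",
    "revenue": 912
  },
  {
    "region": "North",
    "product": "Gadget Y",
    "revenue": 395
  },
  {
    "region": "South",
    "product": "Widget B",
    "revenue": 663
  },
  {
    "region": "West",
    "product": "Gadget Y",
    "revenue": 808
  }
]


Pivot: region (rows) x product (columns) -> total revenue

     Gadget Y      Widget A      Widget B    
North         1307           854             0  
South            0           906           663  
West           808          1089             0  

Highest: North / Gadget Y = $1307

North / Gadget Y = $1307


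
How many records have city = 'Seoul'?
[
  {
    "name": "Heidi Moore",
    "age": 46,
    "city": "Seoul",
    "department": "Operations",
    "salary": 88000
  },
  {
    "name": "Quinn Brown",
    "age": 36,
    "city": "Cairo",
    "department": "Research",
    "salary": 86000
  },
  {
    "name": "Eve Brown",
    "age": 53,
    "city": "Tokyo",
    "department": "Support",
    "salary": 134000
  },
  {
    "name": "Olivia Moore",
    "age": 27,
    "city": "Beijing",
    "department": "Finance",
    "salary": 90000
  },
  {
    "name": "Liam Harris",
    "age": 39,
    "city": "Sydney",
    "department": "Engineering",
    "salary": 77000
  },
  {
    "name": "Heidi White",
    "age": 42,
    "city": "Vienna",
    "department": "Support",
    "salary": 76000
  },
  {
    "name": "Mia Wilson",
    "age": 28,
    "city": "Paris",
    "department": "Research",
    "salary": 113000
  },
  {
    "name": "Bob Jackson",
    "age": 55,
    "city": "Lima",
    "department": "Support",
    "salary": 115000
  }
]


Data: 8 records
Condition: city = 'Seoul'

Checking each record:
  Heidi Moore: Seoul MATCH
  Quinn Brown: Cairo
  Eve Brown: Tokyo
  Olivia Moore: Beijing
  Liam Harris: Sydney
  Heidi White: Vienna
  Mia Wilson: Paris
  Bob Jackson: Lima

Count: 1

1


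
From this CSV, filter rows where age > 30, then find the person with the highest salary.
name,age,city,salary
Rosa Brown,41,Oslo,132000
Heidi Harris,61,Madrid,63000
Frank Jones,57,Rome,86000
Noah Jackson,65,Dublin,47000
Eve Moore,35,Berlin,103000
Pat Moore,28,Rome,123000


Filter: age > 30
Sort by: salary (descending)

Filtered records (5):
  Rosa Brown, age 41, salary $132000
  Eve Moore, age 35, salary $103000
  Frank Jones, age 57, salary $86000
  Heidi Harris, age 61, salary $63000
  Noah Jackson, age 65, salary $47000

Highest salary: Rosa Brown ($132000)

Rosa Brown


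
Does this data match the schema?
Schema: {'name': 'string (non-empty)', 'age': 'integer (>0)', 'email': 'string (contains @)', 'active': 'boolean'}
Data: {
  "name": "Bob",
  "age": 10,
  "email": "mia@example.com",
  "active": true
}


Validating each field against schema:
  name: OK (non-empty string)
  age: OK (positive integer)
  email: OK (string with @)
  active: OK (boolean)

Result: VALID

VALID


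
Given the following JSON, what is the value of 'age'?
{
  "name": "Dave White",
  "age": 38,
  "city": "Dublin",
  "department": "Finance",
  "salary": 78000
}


Looking up field 'age'
Value: 38

38


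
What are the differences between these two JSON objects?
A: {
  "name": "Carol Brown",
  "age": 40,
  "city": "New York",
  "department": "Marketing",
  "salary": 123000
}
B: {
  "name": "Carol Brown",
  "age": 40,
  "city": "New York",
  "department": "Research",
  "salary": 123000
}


Comparing each field (in key order):
  name: same
  age: same
  city: same
  department: DIFFERENT
  salary: same
Differences:
  department: Marketing -> Research

1 field(s) changed

1 change: department


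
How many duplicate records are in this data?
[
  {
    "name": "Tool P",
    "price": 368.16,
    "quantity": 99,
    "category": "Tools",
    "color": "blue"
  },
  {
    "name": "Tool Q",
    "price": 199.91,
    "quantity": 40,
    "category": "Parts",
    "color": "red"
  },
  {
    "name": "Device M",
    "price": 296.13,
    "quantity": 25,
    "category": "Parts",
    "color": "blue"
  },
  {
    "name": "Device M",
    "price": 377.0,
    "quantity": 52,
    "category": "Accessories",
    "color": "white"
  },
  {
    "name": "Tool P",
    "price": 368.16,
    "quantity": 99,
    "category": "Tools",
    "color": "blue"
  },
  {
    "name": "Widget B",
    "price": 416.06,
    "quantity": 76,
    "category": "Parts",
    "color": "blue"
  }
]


Checking 6 records for duplicates:

  Row 1: Tool P ($368.16, qty 99)
  Row 2: Tool Q ($199.91, qty 40)
  Row 3: Device M ($296.13, qty 25)
  Row 4: Device M ($377.0, qty 52)
  Row 5: Tool P ($368.16, qty 99) <-- DUPLICATE
  Row 6: Widget B ($416.06, qty 76)

Duplicates found: 1
Unique records: 5

1 duplicates, 5 unique


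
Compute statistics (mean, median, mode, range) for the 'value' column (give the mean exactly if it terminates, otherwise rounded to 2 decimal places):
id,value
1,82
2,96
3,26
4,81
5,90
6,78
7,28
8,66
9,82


Data: [82, 96, 26, 81, 90, 78, 28, 66, 82]
Count: 9
Sum: 629
Mean: 629/9 ≈ 69.89 (rounded to 2 decimal places)
Sorted: [26, 28, 66, 78, 81, 82, 82, 90, 96]
Median: 81.0
Mode: 82 (2 times)
Range: 96 - 26 = 70
Min: 26, Max: 96

mean≈69.89, median=81.0, mode=82, range=70


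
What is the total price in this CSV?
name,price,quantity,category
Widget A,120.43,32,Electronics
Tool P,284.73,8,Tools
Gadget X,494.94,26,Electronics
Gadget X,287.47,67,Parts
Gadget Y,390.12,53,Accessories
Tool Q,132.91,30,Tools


Computing total price:
Values: [120.43, 284.73, 494.94, 287.47, 390.12, 132.91]
Sum = 1710.60

1710.60


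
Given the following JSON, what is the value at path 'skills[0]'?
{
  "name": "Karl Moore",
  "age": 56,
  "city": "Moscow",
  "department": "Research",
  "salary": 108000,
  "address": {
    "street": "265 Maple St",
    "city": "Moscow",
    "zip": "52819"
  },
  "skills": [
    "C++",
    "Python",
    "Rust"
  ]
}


Query: skills[0]
Path: skills -> first element
Value: C++

C++


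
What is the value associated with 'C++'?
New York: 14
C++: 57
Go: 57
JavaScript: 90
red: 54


Looking up key 'C++'
Value: 57

57


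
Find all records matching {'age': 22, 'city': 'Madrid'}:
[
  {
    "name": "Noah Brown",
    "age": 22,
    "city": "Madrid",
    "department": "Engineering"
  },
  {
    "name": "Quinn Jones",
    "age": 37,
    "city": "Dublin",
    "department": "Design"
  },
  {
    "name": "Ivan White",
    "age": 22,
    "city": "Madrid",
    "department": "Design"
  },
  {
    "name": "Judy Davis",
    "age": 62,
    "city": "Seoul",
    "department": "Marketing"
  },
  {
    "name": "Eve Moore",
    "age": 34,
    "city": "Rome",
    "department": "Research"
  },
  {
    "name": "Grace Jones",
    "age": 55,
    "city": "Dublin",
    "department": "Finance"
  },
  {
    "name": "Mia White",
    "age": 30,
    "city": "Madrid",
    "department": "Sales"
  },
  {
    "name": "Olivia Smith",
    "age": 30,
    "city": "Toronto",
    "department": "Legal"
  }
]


Search criteria: {'age': 22, 'city': 'Madrid'}

Checking 8 records:
  Noah Brown: {age: 22, city: Madrid} <-- MATCH
  Quinn Jones: {age: 37, city: Dublin}
  Ivan White: {age: 22, city: Madrid} <-- MATCH
  Judy Davis: {age: 62, city: Seoul}
  Eve Moore: {age: 34, city: Rome}
  Grace Jones: {age: 55, city: Dublin}
  Mia White: {age: 30, city: Madrid}
  Olivia Smith: {age: 30, city: Toronto}

Matches: ["Noah Brown", "Ivan White"]

["Noah Brown", "Ivan White"]


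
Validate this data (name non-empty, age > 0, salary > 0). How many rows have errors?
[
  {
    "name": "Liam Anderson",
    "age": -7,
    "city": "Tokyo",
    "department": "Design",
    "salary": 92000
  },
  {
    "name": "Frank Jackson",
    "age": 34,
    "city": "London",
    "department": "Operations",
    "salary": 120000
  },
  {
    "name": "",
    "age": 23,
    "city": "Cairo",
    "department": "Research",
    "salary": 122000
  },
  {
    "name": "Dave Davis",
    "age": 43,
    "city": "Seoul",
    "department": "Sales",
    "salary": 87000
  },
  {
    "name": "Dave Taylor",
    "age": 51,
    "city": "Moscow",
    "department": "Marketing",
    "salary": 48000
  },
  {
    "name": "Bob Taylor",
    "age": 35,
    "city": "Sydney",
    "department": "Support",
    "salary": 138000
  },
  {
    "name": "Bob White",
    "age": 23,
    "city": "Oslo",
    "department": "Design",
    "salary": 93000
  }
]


Validating 7 records:
Rules: name non-empty, age > 0, salary > 0

  Row 1 (Liam Anderson): negative age: -7
  Row 2 (Frank Jackson): OK
  Row 3 (???): empty name
  Row 4 (Dave Davis): OK
  Row 5 (Dave Taylor): OK
  Row 6 (Bob Taylor): OK
  Row 7 (Bob White): OK

Total errors: 2

2 errors


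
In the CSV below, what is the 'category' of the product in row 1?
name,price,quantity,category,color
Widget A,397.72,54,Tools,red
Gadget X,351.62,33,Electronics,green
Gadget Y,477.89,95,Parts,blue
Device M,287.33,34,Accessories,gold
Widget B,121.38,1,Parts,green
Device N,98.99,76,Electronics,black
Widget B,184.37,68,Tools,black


Query: Row 1 ('Widget A'), column 'category'
Value: Tools

Tools


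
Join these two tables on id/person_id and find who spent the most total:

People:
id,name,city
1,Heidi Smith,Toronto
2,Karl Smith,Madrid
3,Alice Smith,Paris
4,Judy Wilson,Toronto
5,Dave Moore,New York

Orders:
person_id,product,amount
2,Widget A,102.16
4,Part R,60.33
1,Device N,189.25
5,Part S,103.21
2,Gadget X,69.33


Join on: people.id = orders.person_id

Joined rows:
  Karl Smith (Madrid) bought Widget A for $102.16
  Judy Wilson (Toronto) bought Part R for $60.33
  Heidi Smith (Toronto) bought Device N for $189.25
  Dave Moore (New York) bought Part S for $103.21
  Karl Smith (Madrid) bought Gadget X for $69.33

Total per person:
  Heidi Smith: $189.25
  Karl Smith: $171.49
  Dave Moore: $103.21
  Judy Wilson: $60.33

Top spender: Heidi Smith ($189.25)

Heidi Smith ($189.25)


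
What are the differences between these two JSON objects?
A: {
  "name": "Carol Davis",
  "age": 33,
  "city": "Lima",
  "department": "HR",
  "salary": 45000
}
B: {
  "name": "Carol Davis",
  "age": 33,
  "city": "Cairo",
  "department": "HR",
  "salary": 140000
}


Comparing each field (in key order):
  name: same
  age: same
  city: DIFFERENT
  department: same
  salary: DIFFERENT
Differences:
  city: Lima -> Cairo
  salary: 45000 -> 140000

2 field(s) changed

2 changes: city, salary
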